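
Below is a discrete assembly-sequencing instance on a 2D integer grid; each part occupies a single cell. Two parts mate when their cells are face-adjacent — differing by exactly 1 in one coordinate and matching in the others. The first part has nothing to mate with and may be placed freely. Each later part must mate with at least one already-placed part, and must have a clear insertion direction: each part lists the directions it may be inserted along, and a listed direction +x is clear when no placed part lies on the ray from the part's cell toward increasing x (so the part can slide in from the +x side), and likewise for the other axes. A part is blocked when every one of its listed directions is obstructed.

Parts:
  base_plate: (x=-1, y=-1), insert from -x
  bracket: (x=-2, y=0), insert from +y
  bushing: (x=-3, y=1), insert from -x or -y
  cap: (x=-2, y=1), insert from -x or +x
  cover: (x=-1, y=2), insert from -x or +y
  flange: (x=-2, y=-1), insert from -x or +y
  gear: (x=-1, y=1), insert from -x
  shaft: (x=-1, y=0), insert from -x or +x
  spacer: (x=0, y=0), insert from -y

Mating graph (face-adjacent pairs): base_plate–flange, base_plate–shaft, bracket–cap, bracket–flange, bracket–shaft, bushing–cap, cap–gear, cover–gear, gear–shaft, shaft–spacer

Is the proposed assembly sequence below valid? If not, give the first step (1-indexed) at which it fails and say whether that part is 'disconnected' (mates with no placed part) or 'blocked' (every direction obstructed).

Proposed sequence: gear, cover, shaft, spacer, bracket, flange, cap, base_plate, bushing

Invalid at step 8 (blocked)

1. gear@(-1, 1) [-x clear] — {gear}
2. cover@(-1, 2) [-x clear] — {cover, gear}
3. shaft@(-1, 0) [-x clear] — {cover, gear, shaft}
4. spacer@(0, 0) [-y clear] — {cover, gear, shaft, spacer}
5. bracket@(-2, 0) [+y clear] — {bracket, cover, gear, shaft, spacer}
6. flange@(-2, -1) [-x clear] — {bracket, cover, flange, gear, shaft, spacer}
7. cap@(-2, 1) [-x clear] — {bracket, cap, cover, flange, gear, shaft, spacer}
8. base_plate@(-1, -1) — -x all obstructed ⇒ blocked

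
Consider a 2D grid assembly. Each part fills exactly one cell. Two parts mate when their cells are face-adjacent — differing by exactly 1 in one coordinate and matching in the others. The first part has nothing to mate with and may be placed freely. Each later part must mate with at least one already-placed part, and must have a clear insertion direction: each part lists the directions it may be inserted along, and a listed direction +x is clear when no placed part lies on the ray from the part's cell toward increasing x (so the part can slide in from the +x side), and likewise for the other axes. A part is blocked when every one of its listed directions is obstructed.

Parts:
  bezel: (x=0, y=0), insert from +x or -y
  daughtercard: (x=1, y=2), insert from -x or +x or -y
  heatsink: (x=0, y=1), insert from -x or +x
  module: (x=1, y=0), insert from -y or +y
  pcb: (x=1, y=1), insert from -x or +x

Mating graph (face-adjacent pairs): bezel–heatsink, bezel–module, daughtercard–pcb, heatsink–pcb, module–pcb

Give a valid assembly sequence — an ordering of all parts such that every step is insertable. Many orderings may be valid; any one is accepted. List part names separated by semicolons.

module; bezel; pcb; daughtercard; heatsink

1. module@(1, 0) [-y clear] — {module}
2. bezel@(0, 0) [-y clear] — {bezel, module}
3. pcb@(1, 1) [-x clear] — {bezel, module, pcb}
4. daughtercard@(1, 2) [-x clear] — {bezel, daughtercard, module, pcb}
5. heatsink@(0, 1) [-x clear] — {bezel, daughtercard, heatsink, module, pcb}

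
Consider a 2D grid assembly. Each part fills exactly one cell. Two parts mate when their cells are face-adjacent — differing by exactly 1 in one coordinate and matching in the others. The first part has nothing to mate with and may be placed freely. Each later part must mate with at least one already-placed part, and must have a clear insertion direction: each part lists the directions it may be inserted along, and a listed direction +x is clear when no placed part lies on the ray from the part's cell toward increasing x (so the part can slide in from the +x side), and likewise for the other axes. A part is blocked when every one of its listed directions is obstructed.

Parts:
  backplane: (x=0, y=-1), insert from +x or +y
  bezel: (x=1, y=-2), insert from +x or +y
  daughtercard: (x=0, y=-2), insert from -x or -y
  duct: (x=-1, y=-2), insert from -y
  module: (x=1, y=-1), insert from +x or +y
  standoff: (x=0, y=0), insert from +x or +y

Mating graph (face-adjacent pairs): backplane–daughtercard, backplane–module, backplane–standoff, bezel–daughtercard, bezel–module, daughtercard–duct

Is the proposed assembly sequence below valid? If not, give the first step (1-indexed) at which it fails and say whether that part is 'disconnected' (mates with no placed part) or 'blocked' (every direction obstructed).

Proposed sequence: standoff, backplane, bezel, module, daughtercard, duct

1. standoff@(0, 0) [+x clear] — {standoff}
2. backplane@(0, -1) [+x clear] — {backplane, standoff}
3. bezel@(1, -2) — no placed neighbour ⇒ disconnected

Invalid at step 3 (disconnected)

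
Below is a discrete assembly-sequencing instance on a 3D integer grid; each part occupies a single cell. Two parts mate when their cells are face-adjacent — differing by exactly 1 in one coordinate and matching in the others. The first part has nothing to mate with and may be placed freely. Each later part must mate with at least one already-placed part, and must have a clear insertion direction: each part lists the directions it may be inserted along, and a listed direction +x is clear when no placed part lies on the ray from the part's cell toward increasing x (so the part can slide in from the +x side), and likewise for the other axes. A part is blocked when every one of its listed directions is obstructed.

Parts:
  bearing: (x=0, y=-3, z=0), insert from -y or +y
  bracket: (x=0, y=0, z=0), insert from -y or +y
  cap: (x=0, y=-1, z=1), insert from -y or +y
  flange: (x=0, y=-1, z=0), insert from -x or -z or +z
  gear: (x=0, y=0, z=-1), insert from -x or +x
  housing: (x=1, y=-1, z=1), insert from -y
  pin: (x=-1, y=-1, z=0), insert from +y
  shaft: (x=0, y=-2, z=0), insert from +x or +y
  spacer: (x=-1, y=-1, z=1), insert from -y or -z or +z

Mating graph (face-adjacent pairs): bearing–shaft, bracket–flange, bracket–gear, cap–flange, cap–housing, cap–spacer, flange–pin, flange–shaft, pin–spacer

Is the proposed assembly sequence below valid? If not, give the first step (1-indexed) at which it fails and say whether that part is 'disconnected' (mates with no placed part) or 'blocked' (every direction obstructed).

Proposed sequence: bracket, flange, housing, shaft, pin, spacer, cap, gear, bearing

1. bracket@(0, 0, 0) [-y clear] — {bracket}
2. flange@(0, -1, 0) [-x clear] — {bracket, flange}
3. housing@(1, -1, 1) — no placed neighbour ⇒ disconnected

Invalid at step 3 (disconnected)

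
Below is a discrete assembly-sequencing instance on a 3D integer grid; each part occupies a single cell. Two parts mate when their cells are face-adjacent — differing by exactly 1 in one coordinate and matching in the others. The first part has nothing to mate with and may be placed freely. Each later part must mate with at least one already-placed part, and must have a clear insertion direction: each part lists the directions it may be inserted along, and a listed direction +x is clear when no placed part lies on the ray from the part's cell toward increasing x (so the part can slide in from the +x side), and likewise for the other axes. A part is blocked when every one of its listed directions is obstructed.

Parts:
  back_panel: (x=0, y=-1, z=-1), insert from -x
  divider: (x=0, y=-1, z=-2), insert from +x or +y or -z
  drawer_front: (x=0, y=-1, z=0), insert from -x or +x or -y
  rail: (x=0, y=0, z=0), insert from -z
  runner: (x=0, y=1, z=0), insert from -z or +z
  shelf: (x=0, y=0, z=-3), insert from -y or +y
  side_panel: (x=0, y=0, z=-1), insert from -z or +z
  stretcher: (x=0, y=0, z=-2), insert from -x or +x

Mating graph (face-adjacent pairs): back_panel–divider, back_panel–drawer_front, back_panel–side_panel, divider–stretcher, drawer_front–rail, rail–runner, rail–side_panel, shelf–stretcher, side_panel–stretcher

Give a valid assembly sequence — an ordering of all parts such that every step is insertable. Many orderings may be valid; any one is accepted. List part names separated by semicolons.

1. rail@(0, 0, 0) [-z clear] — {rail}
2. side_panel@(0, 0, -1) [-z clear] — {rail, side_panel}
3. stretcher@(0, 0, -2) [-x clear] — {rail, side_panel, stretcher}
4. shelf@(0, 0, -3) [-y clear] — {rail, shelf, side_panel, stretcher}
5. divider@(0, -1, -2) [+x clear] — {divider, rail, shelf, side_panel, stretcher}
6. runner@(0, 1, 0) [-z clear] — {divider, rail, runner, shelf, side_panel, stretcher}
7. drawer_front@(0, -1, 0) [-x clear] — {divider, drawer_front, rail, runner, shelf, side_panel, stretcher}
8. back_panel@(0, -1, -1) [-x clear] — {back_panel, divider, drawer_front, rail, runner, shelf, side_panel, stretcher}

rail; side_panel; stretcher; shelf; divider; runner; drawer_front; back_panel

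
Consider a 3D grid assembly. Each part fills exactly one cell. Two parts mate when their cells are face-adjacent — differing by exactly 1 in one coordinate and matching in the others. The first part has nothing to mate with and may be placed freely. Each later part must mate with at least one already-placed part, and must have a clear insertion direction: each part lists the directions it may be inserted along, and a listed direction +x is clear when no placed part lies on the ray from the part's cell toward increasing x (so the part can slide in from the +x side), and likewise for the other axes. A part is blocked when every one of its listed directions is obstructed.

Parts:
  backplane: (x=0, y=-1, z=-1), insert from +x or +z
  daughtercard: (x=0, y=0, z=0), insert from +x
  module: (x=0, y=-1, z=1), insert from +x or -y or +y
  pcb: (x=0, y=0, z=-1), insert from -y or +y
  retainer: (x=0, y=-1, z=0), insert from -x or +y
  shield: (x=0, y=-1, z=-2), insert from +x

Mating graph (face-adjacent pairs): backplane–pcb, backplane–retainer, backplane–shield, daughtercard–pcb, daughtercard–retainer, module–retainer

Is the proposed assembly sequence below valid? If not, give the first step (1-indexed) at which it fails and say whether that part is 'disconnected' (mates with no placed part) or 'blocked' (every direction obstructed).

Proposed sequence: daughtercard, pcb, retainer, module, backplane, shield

1. daughtercard@(0, 0, 0) [+x clear] — {daughtercard}
2. pcb@(0, 0, -1) [-y clear] — {daughtercard, pcb}
3. retainer@(0, -1, 0) [-x clear] — {daughtercard, pcb, retainer}
4. module@(0, -1, 1) [+x clear] — {daughtercard, module, pcb, retainer}
5. backplane@(0, -1, -1) [+x clear] — {backplane, daughtercard, module, pcb, retainer}
6. shield@(0, -1, -2) [+x clear] — {backplane, daughtercard, module, pcb, retainer, shield}

Valid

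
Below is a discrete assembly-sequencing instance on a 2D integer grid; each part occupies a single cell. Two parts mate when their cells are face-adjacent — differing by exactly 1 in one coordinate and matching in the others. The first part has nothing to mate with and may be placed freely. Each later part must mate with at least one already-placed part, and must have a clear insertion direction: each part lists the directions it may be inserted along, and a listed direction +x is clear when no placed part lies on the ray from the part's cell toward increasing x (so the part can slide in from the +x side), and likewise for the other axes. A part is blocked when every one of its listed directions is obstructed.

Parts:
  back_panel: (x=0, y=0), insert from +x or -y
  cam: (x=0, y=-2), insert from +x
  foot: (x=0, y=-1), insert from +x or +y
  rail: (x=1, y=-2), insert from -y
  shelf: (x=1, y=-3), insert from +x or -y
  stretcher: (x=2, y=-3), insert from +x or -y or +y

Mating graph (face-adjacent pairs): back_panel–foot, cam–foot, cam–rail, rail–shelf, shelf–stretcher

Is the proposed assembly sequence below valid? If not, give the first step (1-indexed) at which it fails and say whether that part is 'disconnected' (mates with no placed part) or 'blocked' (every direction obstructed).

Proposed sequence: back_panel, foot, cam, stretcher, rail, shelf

1. back_panel@(0, 0) [+x clear] — {back_panel}
2. foot@(0, -1) [+x clear] — {back_panel, foot}
3. cam@(0, -2) [+x clear] — {back_panel, cam, foot}
4. stretcher@(2, -3) — no placed neighbour ⇒ disconnected

Invalid at step 4 (disconnected)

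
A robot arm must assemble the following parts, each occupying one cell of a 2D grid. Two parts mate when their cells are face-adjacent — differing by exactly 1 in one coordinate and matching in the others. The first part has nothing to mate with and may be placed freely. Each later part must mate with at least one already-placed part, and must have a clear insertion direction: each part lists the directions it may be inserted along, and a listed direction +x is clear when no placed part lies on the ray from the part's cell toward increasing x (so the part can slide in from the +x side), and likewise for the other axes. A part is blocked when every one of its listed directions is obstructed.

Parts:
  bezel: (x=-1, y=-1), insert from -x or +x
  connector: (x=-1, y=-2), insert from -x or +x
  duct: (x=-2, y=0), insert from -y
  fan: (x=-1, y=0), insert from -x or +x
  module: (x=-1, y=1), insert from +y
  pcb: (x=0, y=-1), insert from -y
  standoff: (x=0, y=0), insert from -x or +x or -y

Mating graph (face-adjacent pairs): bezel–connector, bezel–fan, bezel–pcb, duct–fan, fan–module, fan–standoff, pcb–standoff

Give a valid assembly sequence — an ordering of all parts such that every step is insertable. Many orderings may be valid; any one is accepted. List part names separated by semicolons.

fan; standoff; pcb; bezel; connector; duct; module

1. fan@(-1, 0) [-x clear] — {fan}
2. standoff@(0, 0) [+x clear] — {fan, standoff}
3. pcb@(0, -1) [-y clear] — {fan, pcb, standoff}
4. bezel@(-1, -1) [-x clear] — {bezel, fan, pcb, standoff}
5. connector@(-1, -2) [-x clear] — {bezel, connector, fan, pcb, standoff}
6. duct@(-2, 0) [-y clear] — {bezel, connector, duct, fan, pcb, standoff}
7. module@(-1, 1) [+y clear] — {bezel, connector, duct, fan, module, pcb, standoff}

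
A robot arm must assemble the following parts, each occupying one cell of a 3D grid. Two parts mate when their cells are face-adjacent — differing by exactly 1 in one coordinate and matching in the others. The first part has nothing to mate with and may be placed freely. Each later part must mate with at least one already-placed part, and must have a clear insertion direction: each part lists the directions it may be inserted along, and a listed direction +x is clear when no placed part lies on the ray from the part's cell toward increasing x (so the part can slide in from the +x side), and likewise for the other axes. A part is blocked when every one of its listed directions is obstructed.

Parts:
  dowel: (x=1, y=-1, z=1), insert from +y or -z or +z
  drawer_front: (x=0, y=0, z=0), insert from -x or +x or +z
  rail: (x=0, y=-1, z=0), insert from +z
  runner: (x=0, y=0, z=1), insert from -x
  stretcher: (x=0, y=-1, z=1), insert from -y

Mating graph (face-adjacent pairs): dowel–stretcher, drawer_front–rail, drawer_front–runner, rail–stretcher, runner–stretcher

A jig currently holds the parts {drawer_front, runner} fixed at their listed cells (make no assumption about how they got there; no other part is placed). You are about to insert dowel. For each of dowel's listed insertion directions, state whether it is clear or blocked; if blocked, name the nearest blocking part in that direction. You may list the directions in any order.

+y: clear; +z: clear; -z: clear

+y: ray from dowel(1, -1, 1) has no placed part ⇒ clear
-z: ray from dowel(1, -1, 1) has no placed part ⇒ clear
+z: ray from dowel(1, -1, 1) has no placed part ⇒ clear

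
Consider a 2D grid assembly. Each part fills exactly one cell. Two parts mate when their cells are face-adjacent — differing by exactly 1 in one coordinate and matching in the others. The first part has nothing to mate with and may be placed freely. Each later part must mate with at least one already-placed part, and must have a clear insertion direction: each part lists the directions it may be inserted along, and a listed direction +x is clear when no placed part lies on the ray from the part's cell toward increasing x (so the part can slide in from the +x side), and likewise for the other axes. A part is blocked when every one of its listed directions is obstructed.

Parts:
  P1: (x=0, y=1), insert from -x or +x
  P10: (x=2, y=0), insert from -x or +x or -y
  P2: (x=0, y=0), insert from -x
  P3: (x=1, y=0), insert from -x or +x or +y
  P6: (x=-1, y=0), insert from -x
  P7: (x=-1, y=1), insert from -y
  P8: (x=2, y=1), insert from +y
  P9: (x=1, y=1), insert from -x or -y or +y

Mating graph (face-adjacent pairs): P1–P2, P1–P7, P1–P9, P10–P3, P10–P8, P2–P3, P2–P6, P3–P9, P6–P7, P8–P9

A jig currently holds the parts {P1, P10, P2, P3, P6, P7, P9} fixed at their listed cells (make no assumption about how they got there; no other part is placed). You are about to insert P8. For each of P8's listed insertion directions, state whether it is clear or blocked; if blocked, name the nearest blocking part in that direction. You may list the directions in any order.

+y: ray from P8(2, 1) has no placed part ⇒ clear

+y: clear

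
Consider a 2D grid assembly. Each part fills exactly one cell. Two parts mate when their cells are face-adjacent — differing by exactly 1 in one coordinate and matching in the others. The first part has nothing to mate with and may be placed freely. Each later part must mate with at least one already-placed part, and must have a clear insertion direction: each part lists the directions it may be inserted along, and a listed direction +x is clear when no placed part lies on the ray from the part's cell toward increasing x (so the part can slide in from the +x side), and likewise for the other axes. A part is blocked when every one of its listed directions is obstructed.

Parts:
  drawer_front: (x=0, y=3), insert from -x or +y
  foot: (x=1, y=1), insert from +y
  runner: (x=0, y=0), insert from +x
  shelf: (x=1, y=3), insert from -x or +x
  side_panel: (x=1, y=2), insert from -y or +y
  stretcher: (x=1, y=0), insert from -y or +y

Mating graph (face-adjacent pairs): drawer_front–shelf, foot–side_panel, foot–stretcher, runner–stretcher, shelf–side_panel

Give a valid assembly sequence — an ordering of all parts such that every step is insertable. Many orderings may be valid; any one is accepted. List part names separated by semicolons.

1. runner@(0, 0) [+x clear] — {runner}
2. stretcher@(1, 0) [-y clear] — {runner, stretcher}
3. foot@(1, 1) [+y clear] — {foot, runner, stretcher}
4. side_panel@(1, 2) [+y clear] — {foot, runner, side_panel, stretcher}
5. shelf@(1, 3) [-x clear] — {foot, runner, shelf, side_panel, stretcher}
6. drawer_front@(0, 3) [-x clear] — {drawer_front, foot, runner, shelf, side_panel, stretcher}

runner; stretcher; foot; side_panel; shelf; drawer_front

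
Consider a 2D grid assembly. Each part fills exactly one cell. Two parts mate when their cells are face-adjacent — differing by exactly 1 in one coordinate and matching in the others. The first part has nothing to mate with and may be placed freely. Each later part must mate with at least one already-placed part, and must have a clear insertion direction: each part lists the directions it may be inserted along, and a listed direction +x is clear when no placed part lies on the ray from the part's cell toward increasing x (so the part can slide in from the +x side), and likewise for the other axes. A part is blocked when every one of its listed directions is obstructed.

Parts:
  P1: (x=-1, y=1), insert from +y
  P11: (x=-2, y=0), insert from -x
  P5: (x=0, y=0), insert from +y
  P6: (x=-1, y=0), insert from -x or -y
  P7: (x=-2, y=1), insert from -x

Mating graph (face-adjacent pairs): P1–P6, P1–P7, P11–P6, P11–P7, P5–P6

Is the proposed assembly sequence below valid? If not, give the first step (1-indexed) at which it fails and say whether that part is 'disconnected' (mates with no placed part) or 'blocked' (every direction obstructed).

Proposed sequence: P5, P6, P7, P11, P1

Invalid at step 3 (disconnected)

1. P5@(0, 0) [+y clear] — {P5}
2. P6@(-1, 0) [-x clear] — {P5, P6}
3. P7@(-2, 1) — no placed neighbour ⇒ disconnected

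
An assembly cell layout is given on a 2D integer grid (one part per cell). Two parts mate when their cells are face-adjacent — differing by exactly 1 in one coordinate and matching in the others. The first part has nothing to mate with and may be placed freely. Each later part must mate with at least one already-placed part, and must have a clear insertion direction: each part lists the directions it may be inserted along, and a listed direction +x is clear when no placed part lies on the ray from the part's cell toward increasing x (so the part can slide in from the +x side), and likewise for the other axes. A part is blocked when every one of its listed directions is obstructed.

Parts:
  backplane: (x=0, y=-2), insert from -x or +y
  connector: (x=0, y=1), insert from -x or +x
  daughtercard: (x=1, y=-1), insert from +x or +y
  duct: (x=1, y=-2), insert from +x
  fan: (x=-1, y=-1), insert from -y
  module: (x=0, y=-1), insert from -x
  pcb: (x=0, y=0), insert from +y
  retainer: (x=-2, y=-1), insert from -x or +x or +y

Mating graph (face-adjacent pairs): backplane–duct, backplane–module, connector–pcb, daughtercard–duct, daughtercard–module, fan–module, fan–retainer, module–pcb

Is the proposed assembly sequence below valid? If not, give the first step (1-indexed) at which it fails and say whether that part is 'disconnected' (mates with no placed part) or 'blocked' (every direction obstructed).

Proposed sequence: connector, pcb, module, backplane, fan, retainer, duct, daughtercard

Invalid at step 2 (blocked)

1. connector@(0, 1) [-x clear] — {connector}
2. pcb@(0, 0) — +y all obstructed ⇒ blocked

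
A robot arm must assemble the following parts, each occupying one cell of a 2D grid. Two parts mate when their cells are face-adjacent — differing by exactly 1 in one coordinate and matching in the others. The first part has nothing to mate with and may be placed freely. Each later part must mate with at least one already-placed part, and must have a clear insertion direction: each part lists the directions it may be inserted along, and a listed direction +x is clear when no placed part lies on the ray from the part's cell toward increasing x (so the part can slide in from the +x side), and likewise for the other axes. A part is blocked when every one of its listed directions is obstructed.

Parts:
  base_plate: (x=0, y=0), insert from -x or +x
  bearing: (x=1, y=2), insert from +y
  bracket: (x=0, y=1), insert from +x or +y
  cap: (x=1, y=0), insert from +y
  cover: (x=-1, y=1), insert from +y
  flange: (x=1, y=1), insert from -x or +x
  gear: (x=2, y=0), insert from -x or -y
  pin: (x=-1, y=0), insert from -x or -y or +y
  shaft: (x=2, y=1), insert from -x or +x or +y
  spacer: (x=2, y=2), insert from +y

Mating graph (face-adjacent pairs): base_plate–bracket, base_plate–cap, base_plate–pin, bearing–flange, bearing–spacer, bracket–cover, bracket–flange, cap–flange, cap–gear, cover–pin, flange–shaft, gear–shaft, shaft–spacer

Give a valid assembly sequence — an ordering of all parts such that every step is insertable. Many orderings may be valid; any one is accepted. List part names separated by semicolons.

base_plate; pin; cap; flange; bearing; gear; shaft; spacer; cover; bracket

1. base_plate@(0, 0) [-x clear] — {base_plate}
2. pin@(-1, 0) [-x clear] — {base_plate, pin}
3. cap@(1, 0) [+y clear] — {base_plate, cap, pin}
4. flange@(1, 1) [-x clear] — {base_plate, cap, flange, pin}
5. bearing@(1, 2) [+y clear] — {base_plate, bearing, cap, flange, pin}
6. gear@(2, 0) [-y clear] — {base_plate, bearing, cap, flange, gear, pin}
7. shaft@(2, 1) [+x clear] — {base_plate, bearing, cap, flange, gear, pin, shaft}
8. spacer@(2, 2) [+y clear] — {base_plate, bearing, cap, flange, gear, pin, shaft, spacer}
9. cover@(-1, 1) [+y clear] — {base_plate, bearing, cap, cover, flange, gear, pin, shaft, spacer}
10. bracket@(0, 1) [+y clear] — {base_plate, bearing, bracket, cap, cover, flange, gear, pin, shaft, spacer}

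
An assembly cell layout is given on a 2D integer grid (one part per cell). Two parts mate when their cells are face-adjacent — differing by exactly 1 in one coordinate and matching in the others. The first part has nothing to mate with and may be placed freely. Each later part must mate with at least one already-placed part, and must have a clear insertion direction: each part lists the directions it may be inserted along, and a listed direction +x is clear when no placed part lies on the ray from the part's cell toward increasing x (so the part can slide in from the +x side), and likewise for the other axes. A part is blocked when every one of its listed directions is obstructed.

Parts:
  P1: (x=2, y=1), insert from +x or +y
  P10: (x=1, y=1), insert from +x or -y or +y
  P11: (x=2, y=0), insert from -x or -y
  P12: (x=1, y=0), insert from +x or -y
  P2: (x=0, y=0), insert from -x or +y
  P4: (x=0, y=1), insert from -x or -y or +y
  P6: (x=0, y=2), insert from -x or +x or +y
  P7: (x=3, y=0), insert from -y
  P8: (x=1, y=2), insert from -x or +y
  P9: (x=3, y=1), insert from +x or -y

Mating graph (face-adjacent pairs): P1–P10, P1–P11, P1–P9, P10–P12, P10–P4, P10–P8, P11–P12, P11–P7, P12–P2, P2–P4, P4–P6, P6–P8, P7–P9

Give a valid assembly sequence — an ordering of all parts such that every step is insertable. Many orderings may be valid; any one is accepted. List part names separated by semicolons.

P9; P1; P7; P10; P11; P4; P6; P12; P8; P2

1. P9@(3, 1) [+x clear] — {P9}
2. P1@(2, 1) [+y clear] — {P1, P9}
3. P7@(3, 0) [-y clear] — {P1, P7, P9}
4. P10@(1, 1) [-y clear] — {P1, P10, P7, P9}
5. P11@(2, 0) [-x clear] — {P1, P10, P11, P7, P9}
6. P4@(0, 1) [-x clear] — {P1, P10, P11, P4, P7, P9}
7. P6@(0, 2) [-x clear] — {P1, P10, P11, P4, P6, P7, P9}
8. P12@(1, 0) [-y clear] — {P1, P10, P11, P12, P4, P6, P7, P9}
9. P8@(1, 2) [+y clear] — {P1, P10, P11, P12, P4, P6, P7, P8, P9}
10. P2@(0, 0) [-x clear] — {P1, P10, P11, P12, P2, P4, P6, P7, P8, P9}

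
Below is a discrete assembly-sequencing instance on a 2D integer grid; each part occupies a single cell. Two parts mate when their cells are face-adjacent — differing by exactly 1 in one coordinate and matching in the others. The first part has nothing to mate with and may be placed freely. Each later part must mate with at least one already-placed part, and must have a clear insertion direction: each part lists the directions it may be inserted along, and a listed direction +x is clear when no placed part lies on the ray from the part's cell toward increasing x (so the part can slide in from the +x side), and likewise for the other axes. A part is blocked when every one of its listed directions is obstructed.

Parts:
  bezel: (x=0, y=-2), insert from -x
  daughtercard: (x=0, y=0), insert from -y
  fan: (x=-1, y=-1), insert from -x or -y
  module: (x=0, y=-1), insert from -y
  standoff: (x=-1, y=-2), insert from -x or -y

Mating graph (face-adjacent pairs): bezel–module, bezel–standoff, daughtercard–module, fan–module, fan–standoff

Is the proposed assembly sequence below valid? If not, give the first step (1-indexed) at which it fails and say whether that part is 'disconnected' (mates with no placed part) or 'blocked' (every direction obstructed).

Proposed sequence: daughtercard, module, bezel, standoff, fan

1. daughtercard@(0, 0) [-y clear] — {daughtercard}
2. module@(0, -1) [-y clear] — {daughtercard, module}
3. bezel@(0, -2) [-x clear] — {bezel, daughtercard, module}
4. standoff@(-1, -2) [-x clear] — {bezel, daughtercard, module, standoff}
5. fan@(-1, -1) [-x clear] — {bezel, daughtercard, fan, module, standoff}

Valid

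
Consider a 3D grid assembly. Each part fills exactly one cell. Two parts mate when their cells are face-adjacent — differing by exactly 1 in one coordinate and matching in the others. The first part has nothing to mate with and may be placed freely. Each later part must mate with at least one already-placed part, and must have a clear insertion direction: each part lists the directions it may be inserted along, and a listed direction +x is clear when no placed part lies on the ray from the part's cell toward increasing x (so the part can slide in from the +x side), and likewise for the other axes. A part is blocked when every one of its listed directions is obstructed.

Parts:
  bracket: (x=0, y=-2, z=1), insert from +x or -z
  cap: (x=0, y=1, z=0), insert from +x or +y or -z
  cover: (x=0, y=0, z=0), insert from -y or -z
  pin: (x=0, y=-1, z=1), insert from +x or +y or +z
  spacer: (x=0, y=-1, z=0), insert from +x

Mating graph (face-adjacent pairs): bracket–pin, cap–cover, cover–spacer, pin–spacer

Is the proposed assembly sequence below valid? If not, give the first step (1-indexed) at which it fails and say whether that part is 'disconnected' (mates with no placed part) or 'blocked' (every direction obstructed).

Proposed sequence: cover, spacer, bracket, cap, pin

1. cover@(0, 0, 0) [-y clear] — {cover}
2. spacer@(0, -1, 0) [+x clear] — {cover, spacer}
3. bracket@(0, -2, 1) — no placed neighbour ⇒ disconnected

Invalid at step 3 (disconnected)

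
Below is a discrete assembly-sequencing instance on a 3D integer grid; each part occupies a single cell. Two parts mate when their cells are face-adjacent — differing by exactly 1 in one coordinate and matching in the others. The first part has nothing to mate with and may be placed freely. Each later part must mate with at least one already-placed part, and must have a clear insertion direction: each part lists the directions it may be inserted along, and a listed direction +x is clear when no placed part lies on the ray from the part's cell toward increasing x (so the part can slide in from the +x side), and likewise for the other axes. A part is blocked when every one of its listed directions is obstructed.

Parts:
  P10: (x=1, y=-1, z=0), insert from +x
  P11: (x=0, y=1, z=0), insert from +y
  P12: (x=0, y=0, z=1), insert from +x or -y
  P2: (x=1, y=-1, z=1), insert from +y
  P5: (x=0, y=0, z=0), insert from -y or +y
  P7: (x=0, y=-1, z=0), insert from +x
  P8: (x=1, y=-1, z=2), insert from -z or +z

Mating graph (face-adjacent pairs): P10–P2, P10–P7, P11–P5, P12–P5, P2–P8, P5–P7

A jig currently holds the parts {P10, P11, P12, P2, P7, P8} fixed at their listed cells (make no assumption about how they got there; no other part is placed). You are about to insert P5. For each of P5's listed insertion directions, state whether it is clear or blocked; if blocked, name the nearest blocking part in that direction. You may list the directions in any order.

+y: blocked by P11; -y: blocked by P7

-y: nearest on ray is P7@(0, -1, 0) ⇒ blocked
+y: nearest on ray is P11@(0, 1, 0) ⇒ blocked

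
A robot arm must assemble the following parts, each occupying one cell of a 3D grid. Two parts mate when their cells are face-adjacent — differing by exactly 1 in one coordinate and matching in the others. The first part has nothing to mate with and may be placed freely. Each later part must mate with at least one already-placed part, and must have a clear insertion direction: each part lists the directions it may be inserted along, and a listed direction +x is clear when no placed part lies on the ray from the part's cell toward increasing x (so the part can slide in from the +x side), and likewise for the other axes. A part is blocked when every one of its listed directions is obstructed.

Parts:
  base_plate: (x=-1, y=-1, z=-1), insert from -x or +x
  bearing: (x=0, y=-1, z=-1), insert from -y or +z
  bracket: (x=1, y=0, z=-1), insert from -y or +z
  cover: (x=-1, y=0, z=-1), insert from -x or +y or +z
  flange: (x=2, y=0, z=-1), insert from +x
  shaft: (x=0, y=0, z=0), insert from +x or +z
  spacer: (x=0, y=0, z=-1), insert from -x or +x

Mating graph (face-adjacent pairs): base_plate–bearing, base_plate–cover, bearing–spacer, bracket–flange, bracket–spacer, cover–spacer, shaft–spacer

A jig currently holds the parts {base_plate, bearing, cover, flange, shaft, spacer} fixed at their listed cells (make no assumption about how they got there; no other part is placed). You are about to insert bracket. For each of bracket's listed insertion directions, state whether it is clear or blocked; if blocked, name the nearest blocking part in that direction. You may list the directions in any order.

+z: clear; -y: clear

-y: ray from bracket(1, 0, -1) has no placed part ⇒ clear
+z: ray from bracket(1, 0, -1) has no placed part ⇒ clear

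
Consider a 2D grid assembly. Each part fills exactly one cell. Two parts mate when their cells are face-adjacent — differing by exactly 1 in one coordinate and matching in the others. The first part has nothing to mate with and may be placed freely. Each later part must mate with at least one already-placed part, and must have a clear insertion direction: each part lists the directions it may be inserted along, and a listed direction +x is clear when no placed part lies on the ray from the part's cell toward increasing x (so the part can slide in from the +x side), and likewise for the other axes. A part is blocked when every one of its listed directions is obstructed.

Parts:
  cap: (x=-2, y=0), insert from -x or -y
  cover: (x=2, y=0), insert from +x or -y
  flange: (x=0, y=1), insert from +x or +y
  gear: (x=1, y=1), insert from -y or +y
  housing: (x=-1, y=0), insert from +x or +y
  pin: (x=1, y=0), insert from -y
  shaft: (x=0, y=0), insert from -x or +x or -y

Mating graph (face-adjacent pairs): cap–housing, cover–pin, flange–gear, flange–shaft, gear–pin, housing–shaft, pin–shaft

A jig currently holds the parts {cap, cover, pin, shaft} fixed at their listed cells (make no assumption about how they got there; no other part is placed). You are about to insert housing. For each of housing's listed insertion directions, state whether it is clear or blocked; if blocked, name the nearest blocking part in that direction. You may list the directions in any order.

+x: blocked by shaft; +y: clear

+x: nearest on ray is shaft@(0, 0) ⇒ blocked
+y: ray from housing(-1, 0) has no placed part ⇒ clear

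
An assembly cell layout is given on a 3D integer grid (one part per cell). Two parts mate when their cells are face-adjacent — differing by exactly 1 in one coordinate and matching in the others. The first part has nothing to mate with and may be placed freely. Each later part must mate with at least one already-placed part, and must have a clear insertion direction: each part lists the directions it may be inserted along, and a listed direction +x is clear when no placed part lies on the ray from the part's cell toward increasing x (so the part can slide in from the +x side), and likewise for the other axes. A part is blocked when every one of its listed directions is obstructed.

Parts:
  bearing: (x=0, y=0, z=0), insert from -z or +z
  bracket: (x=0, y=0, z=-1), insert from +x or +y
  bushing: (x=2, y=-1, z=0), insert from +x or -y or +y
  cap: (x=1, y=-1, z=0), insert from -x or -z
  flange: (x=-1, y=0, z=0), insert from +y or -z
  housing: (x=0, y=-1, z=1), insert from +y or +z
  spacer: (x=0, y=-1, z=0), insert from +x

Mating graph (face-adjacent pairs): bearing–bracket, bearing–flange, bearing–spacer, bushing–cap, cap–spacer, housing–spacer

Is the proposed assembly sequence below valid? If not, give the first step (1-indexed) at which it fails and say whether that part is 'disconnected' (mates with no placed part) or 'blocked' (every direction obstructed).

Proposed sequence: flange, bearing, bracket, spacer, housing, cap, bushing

1. flange@(-1, 0, 0) [+y clear] — {flange}
2. bearing@(0, 0, 0) [-z clear] — {bearing, flange}
3. bracket@(0, 0, -1) [+x clear] — {bearing, bracket, flange}
4. spacer@(0, -1, 0) [+x clear] — {bearing, bracket, flange, spacer}
5. housing@(0, -1, 1) [+y clear] — {bearing, bracket, flange, housing, spacer}
6. cap@(1, -1, 0) [-z clear] — {bearing, bracket, cap, flange, housing, spacer}
7. bushing@(2, -1, 0) [+x clear] — {bearing, bracket, bushing, cap, flange, housing, spacer}

Valid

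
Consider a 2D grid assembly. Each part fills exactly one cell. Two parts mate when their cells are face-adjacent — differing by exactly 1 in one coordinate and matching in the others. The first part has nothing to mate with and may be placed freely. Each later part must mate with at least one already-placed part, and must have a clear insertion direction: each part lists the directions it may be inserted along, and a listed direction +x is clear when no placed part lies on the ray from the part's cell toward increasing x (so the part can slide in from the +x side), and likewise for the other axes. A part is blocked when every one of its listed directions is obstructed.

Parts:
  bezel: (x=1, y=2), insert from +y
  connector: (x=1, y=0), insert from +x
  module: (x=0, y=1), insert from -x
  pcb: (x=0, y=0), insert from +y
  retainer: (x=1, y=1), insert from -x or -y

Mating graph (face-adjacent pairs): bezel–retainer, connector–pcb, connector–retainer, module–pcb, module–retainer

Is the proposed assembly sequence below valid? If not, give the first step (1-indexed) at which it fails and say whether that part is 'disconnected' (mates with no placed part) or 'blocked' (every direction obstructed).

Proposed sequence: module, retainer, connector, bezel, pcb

Invalid at step 5 (blocked)

1. module@(0, 1) [-x clear] — {module}
2. retainer@(1, 1) [-y clear] — {module, retainer}
3. connector@(1, 0) [+x clear] — {connector, module, retainer}
4. bezel@(1, 2) [+y clear] — {bezel, connector, module, retainer}
5. pcb@(0, 0) — +y all obstructed ⇒ blocked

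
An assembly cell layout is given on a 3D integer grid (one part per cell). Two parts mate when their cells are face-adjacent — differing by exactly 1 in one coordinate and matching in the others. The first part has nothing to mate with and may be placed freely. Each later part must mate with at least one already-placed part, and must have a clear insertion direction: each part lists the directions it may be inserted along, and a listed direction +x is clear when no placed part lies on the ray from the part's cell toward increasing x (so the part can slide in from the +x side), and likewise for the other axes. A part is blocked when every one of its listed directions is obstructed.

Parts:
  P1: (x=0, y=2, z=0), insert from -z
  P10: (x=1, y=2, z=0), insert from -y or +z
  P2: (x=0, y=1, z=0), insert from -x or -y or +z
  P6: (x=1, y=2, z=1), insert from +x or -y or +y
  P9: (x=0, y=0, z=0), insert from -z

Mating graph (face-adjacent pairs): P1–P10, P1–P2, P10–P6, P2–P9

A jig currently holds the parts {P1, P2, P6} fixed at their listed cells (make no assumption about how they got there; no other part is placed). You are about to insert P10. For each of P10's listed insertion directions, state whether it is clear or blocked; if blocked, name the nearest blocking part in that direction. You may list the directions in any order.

+z: blocked by P6; -y: clear

-y: ray from P10(1, 2, 0) has no placed part ⇒ clear
+z: nearest on ray is P6@(1, 2, 1) ⇒ blocked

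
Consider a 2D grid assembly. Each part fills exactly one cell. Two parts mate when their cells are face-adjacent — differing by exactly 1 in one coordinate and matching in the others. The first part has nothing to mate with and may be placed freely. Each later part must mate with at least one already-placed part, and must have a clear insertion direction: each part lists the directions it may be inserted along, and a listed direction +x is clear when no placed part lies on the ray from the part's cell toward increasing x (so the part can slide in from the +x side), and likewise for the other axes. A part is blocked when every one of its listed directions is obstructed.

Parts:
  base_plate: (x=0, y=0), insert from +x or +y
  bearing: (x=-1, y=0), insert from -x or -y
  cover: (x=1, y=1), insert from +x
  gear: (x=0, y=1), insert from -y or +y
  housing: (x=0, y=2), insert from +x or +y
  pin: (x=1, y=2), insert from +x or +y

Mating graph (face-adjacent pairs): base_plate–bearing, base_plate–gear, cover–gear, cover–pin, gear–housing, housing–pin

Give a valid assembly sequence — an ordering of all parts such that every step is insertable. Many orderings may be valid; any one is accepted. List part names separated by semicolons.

1. cover@(1, 1) [+x clear] — {cover}
2. pin@(1, 2) [+x clear] — {cover, pin}
3. gear@(0, 1) [-y clear] — {cover, gear, pin}
4. base_plate@(0, 0) [+x clear] — {base_plate, cover, gear, pin}
5. bearing@(-1, 0) [-x clear] — {base_plate, bearing, cover, gear, pin}
6. housing@(0, 2) [+y clear] — {base_plate, bearing, cover, gear, housing, pin}

cover; pin; gear; base_plate; bearing; housing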